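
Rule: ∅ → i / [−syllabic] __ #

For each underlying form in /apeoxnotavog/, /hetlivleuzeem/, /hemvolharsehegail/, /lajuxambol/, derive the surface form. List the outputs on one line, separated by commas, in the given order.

/apeoxnotavog/: the form ends in the consonant /g/, so [i] is inserted word-finally. → [apeoxnotavogi].
/hetlivleuzeem/: the form ends in the consonant /m/, so [i] is inserted word-finally. → [hetlivleuzeemi].
/hemvolharsehegail/: the form ends in the consonant /l/, so [i] is inserted word-finally. → [hemvolharsehegaili].
/lajuxambol/: the form ends in the consonant /l/, so [i] is inserted word-finally. → [lajuxamboli].

apeoxnotavogi, hetlivleuzeemi, hemvolharsehegaili, lajuxamboli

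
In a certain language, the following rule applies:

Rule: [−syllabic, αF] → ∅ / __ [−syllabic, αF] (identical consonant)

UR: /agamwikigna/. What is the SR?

agamwikigna

No segment of /agamwikigna/ meets the structural description of the rule, so the form surfaces unchanged.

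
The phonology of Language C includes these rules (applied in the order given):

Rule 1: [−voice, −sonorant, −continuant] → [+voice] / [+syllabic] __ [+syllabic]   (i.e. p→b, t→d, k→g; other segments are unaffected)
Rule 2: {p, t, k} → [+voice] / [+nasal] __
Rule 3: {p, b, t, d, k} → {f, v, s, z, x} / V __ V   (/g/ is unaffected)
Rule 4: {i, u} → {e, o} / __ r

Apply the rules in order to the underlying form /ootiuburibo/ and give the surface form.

Rule 1 (intervocalic voicing): /t/ is a voiceless stop between vowels /o/ and /i/, so it voices to [d]. /ootiuburibo/ → oodiuburibo.
Rule 2 (post-nasal voicing): no segment meets the environment; /oodiuburibo/ is unchanged.
Rule 3 (intervocalic spirantization): /d/ is a stop between vowels /o/ and /i/, so it spirantizes to the fricative [z]. /b/ is a stop between vowels /u/ and /u/, so it spirantizes to the fricative [v]. /b/ is a stop between vowels /i/ and /o/, so it spirantizes to the fricative [v]. /oodiuburibo/ → ooziuvurivo.
Rule 4 (pre-rhotic lowering): /u/ is a high vowel immediately before /r/, so it lowers to [o]. /ooziuvurivo/ → ooziuvorivo.

ooziuvorivo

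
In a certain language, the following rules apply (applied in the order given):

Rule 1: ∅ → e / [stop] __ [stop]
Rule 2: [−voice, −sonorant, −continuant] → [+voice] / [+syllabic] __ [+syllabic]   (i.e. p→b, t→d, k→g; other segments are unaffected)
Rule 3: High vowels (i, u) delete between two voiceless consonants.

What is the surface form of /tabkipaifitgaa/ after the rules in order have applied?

Rule 1 (stop-cluster e-epenthesis): /b/ and /k/ form a stop–stop cluster, so [e] is inserted between them. /t/ and /g/ form a stop–stop cluster, so [e] is inserted between them. /tabkipaifitgaa/ → tabekipaifitegaa.
Rule 2 (intervocalic voicing): /k/ is a voiceless stop between vowels /e/ and /i/, so it voices to [g]. /p/ is a voiceless stop between vowels /i/ and /a/, so it voices to [b]. /t/ is a voiceless stop between vowels /i/ and /e/, so it voices to [d]. /tabekipaifitegaa/ → tabegibaifidegaa.
Rule 3 (high vowel syncope): no segment meets the environment; /tabegibaifidegaa/ is unchanged.

tabegibaifidegaa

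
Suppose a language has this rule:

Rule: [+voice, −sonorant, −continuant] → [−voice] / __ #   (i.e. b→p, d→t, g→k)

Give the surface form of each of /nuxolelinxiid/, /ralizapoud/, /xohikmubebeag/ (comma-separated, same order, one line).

nuxolelinxiit, ralizapout, xohikmubebeak

/nuxolelinxiid/: /d/ is a voiced stop in word-final position, so it devoices to [t]. → [nuxolelinxiit].
/ralizapoud/: /d/ is a voiced stop in word-final position, so it devoices to [t]. → [ralizapout].
/xohikmubebeag/: /g/ is a voiced stop in word-final position, so it devoices to [k]. → [xohikmubebeak].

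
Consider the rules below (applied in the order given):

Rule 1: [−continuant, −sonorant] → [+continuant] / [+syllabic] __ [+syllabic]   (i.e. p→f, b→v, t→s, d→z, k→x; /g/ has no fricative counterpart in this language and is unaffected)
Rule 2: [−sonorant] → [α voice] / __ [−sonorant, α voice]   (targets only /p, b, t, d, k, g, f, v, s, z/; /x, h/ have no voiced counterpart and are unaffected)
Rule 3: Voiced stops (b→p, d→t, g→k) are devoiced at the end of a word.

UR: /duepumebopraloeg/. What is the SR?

Rule 1 (intervocalic spirantization): /p/ is a stop between vowels /e/ and /u/, so it spirantizes to the fricative [f]. /b/ is a stop between vowels /e/ and /o/, so it spirantizes to the fricative [v]. /duepumebopraloeg/ → duefumevopraloeg.
Rule 2 (regressive voicing assimilation): no segment meets the environment; /duefumevopraloeg/ is unchanged.
Rule 3 (final devoicing): /g/ is a voiced stop in word-final position, so it devoices to [k]. /duefumevopraloeg/ → duefumevopraloek.

duefumevopraloek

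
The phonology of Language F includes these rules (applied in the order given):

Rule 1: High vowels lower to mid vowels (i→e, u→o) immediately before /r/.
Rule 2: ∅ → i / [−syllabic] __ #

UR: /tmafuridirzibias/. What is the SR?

tmaforiderzibiasi

Rule 1 (pre-rhotic lowering): /u/ is a high vowel immediately before /r/, so it lowers to [o]. /i/ is a high vowel immediately before /r/, so it lowers to [e]. /tmafuridirzibias/ → tmaforiderzibias.
Rule 2 (final i-epenthesis): the form ends in the consonant /s/, so [i] is inserted word-finally. /tmaforiderzibias/ → tmaforiderzibiasi.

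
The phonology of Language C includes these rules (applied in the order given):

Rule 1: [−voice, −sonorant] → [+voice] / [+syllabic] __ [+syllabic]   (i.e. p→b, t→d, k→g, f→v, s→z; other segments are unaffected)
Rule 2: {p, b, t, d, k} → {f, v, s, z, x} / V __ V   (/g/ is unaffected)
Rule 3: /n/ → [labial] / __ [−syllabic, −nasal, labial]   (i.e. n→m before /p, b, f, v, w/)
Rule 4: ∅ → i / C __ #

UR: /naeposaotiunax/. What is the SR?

Rule 1 (intervocalic voicing): /p/ is a voiceless obstruent between vowels /e/ and /o/, so it voices to [b]. /s/ is a voiceless obstruent between vowels /o/ and /a/, so it voices to [z]. /t/ is a voiceless obstruent between vowels /o/ and /i/, so it voices to [d]. /naeposaotiunax/ → naebozaodiunax.
Rule 2 (intervocalic spirantization): /b/ is a stop between vowels /e/ and /o/, so it spirantizes to the fricative [v]. /d/ is a stop between vowels /o/ and /i/, so it spirantizes to the fricative [z]. /naebozaodiunax/ → naevozaoziunax.
Rule 3 (nasal place assimilation): no segment meets the environment; /naevozaoziunax/ is unchanged.
Rule 4 (final i-epenthesis): the form ends in the consonant /x/, so [i] is inserted word-finally. /naevozaoziunax/ → naevozaoziunaxi.

naevozaoziunaxi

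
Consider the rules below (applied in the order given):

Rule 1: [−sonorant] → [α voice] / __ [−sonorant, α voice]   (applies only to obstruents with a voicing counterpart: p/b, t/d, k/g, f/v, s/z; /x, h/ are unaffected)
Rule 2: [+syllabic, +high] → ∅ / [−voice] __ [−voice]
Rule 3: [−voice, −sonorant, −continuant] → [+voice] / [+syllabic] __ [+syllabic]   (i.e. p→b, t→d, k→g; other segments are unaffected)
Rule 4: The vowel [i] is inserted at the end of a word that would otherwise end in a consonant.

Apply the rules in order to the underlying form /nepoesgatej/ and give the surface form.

Rule 1 (regressive voicing assimilation): /s/ precedes the voiced obstruent /g/, so it voices to [z] by assimilation. /nepoesgatej/ → nepoezgatej.
Rule 2 (high vowel syncope): no segment meets the environment; /nepoezgatej/ is unchanged.
Rule 3 (intervocalic voicing): /p/ is a voiceless stop between vowels /e/ and /o/, so it voices to [b]. /t/ is a voiceless stop between vowels /a/ and /e/, so it voices to [d]. /nepoezgatej/ → neboezgadej.
Rule 4 (final i-epenthesis): the form ends in the consonant /j/, so [i] is inserted word-finally. /neboezgadej/ → neboezgadeji.

neboezgadeji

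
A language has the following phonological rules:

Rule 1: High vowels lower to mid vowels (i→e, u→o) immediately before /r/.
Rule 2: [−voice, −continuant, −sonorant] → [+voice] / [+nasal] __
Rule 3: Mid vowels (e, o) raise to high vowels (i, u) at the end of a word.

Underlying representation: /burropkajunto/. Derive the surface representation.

Rule 1 (pre-rhotic lowering): /u/ is a high vowel immediately before /r/, so it lowers to [o]. /burropkajunto/ → borropkajunto.
Rule 2 (post-nasal voicing): /t/ is a voiceless stop immediately after the nasal /n/, so it voices to [d]. /borropkajunto/ → borropkajundo.
Rule 3 (final vowel raising): /o/ is a mid vowel in word-final position, so it raises to [u]. /borropkajundo/ → borropkajundu.

borropkajundu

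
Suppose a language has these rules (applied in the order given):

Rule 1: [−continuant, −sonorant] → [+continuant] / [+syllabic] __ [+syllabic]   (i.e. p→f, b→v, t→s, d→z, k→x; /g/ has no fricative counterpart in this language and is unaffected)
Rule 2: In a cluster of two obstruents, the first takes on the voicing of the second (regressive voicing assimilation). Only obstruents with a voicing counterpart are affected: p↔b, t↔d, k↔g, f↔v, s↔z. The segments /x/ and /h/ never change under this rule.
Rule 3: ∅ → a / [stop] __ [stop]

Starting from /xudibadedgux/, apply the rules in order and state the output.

Rule 1 (intervocalic spirantization): /d/ is a stop between vowels /u/ and /i/, so it spirantizes to the fricative [z]. /b/ is a stop between vowels /i/ and /a/, so it spirantizes to the fricative [v]. /d/ is a stop between vowels /a/ and /e/, so it spirantizes to the fricative [z]. /xudibadedgux/ → xuzivazedgux.
Rule 2 (regressive voicing assimilation): no segment meets the environment; /xuzivazedgux/ is unchanged.
Rule 3 (stop-cluster a-epenthesis): /d/ and /g/ form a stop–stop cluster, so [a] is inserted between them. /xuzivazedgux/ → xuzivazedagux.

xuzivazedagux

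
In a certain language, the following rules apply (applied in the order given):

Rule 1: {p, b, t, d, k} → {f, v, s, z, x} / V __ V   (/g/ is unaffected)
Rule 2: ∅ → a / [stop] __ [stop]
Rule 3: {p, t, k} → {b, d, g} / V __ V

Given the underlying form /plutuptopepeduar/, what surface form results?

plusubadofefezuar

Rule 1 (intervocalic spirantization): /t/ is a stop between vowels /u/ and /u/, so it spirantizes to the fricative [s]. /p/ is a stop between vowels /o/ and /e/, so it spirantizes to the fricative [f]. /p/ is a stop between vowels /e/ and /e/, so it spirantizes to the fricative [f]. /d/ is a stop between vowels /e/ and /u/, so it spirantizes to the fricative [z]. /plutuptopepeduar/ → plusuptofefezuar.
Rule 2 (stop-cluster a-epenthesis): /p/ and /t/ form a stop–stop cluster, so [a] is inserted between them. /plusuptofefezuar/ → plusupatofefezuar.
Rule 3 (intervocalic voicing): /p/ is a voiceless stop between vowels /u/ and /a/, so it voices to [b]. /t/ is a voiceless stop between vowels /a/ and /o/, so it voices to [d]. /plusupatofefezuar/ → plusubadofefezuar.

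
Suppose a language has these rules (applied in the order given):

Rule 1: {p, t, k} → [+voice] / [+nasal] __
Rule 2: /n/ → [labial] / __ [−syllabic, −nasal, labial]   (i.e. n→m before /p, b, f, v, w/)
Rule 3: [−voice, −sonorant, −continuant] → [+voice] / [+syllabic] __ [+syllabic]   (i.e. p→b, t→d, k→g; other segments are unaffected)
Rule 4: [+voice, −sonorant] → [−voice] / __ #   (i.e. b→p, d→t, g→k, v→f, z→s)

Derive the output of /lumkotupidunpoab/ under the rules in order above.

lumgodubidumboap

Rule 1 (post-nasal voicing): /k/ is a voiceless stop immediately after the nasal /m/, so it voices to [g]. /p/ is a voiceless stop immediately after the nasal /n/, so it voices to [b]. /lumkotupidunpoab/ → lumgotupidunboab.
Rule 2 (nasal place assimilation): /n/ precedes the labial consonant /b/, so it assimilates in place to [m]. /lumgotupidunboab/ → lumgotupidumboab.
Rule 3 (intervocalic voicing): /t/ is a voiceless stop between vowels /o/ and /u/, so it voices to [d]. /p/ is a voiceless stop between vowels /u/ and /i/, so it voices to [b]. /lumgotupidumboab/ → lumgodubidumboab.
Rule 4 (final devoicing): /b/ is a voiced obstruent in word-final position, so it devoices to [p]. /lumgodubidumboab/ → lumgodubidumboap.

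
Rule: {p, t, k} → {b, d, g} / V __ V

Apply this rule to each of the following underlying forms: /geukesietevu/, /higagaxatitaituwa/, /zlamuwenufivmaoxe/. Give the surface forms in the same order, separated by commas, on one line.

geugesiedevu, higagaxadidaiduwa, zlamuwenufivmaoxe

/geukesietevu/: /k/ is a voiceless stop between vowels /u/ and /e/, so it voices to [g]. /t/ is a voiceless stop between vowels /e/ and /e/, so it voices to [d]. → [geugesiedevu].
/higagaxatitaituwa/: /t/ is a voiceless stop between vowels /a/ and /i/, so it voices to [d]. /t/ is a voiceless stop between vowels /i/ and /a/, so it voices to [d]. /t/ is a voiceless stop between vowels /i/ and /u/, so it voices to [d]. → [higagaxadidaiduwa].
/zlamuwenufivmaoxe/: the rule's environment is not met; surfaces unchanged as [zlamuwenufivmaoxe].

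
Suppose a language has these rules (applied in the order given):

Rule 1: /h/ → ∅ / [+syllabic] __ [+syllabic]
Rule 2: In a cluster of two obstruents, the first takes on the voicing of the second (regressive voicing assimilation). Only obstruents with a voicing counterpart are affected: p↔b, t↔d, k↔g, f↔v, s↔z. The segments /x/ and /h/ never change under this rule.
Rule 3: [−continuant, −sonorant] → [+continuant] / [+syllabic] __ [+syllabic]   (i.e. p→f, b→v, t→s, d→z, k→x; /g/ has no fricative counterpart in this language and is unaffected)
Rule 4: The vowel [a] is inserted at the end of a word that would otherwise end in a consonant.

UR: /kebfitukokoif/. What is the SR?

Rule 1 (intervocalic h-deletion): no segment meets the environment; /kebfitukokoif/ is unchanged.
Rule 2 (regressive voicing assimilation): /b/ precedes the voiceless obstruent /f/, so it devoices to [p] by assimilation. /kebfitukokoif/ → kepfitukokoif.
Rule 3 (intervocalic spirantization): /t/ is a stop between vowels /i/ and /u/, so it spirantizes to the fricative [s]. /k/ is a stop between vowels /u/ and /o/, so it spirantizes to the fricative [x]. /k/ is a stop between vowels /o/ and /o/, so it spirantizes to the fricative [x]. /kepfitukokoif/ → kepfisuxoxoif.
Rule 4 (final a-epenthesis): the form ends in the consonant /f/, so [a] is inserted word-finally. /kepfisuxoxoif/ → kepfisuxoxoifa.

kepfisuxoxoifa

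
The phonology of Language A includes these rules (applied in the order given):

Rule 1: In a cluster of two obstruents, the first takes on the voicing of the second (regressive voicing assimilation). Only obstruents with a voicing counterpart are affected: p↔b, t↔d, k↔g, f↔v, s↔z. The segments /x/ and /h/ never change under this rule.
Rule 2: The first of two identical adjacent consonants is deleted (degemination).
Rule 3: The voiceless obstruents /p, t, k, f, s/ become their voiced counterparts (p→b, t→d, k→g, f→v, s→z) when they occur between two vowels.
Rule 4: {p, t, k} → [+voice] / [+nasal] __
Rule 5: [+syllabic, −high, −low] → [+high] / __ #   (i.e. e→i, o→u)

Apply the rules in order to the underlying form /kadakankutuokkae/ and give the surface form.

kadaganguduogai

Rule 1 (regressive voicing assimilation): no segment meets the environment; /kadakankutuokkae/ is unchanged.
Rule 2 (degemination): /kk/ is a geminate; the first /k/ deletes. /kadakankutuokkae/ → kadakankutuokae.
Rule 3 (intervocalic voicing): /k/ is a voiceless obstruent between vowels /a/ and /a/, so it voices to [g]. /t/ is a voiceless obstruent between vowels /u/ and /u/, so it voices to [d]. /k/ is a voiceless obstruent between vowels /o/ and /a/, so it voices to [g]. /kadakankutuokae/ → kadagankuduogae.
Rule 4 (post-nasal voicing): /k/ is a voiceless stop immediately after the nasal /n/, so it voices to [g]. /kadagankuduogae/ → kadaganguduogae.
Rule 5 (final vowel raising): /e/ is a mid vowel in word-final position, so it raises to [i]. /kadaganguduogae/ → kadaganguduogai.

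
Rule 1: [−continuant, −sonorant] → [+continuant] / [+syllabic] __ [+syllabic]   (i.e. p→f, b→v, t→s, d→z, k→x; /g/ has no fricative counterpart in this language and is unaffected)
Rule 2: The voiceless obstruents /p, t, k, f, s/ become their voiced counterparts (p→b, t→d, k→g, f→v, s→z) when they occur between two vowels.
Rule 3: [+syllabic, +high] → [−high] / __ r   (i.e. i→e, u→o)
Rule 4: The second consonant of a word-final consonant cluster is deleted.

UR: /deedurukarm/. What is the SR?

deezoruxar

Rule 1 (intervocalic spirantization): /d/ is a stop between vowels /e/ and /u/, so it spirantizes to the fricative [z]. /k/ is a stop between vowels /u/ and /a/, so it spirantizes to the fricative [x]. /deedurukarm/ → deezuruxarm.
Rule 2 (intervocalic voicing): no segment meets the environment; /deezuruxarm/ is unchanged.
Rule 3 (pre-rhotic lowering): /u/ is a high vowel immediately before /r/, so it lowers to [o]. /deezuruxarm/ → deezoruxarm.
Rule 4 (final cluster simplification): /m/ is the second consonant of a word-final cluster /rm/, so it deletes. /deezoruxarm/ → deezoruxar.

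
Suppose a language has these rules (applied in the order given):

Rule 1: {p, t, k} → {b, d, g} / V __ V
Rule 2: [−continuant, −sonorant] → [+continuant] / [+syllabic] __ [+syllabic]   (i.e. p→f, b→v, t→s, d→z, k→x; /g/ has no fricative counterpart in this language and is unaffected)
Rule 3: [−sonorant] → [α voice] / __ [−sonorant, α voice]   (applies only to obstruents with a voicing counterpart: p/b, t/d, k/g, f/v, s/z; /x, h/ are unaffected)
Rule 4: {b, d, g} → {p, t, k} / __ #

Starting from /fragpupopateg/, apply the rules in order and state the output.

Rule 1 (intervocalic voicing): /p/ is a voiceless stop between vowels /u/ and /o/, so it voices to [b]. /p/ is a voiceless stop between vowels /o/ and /a/, so it voices to [b]. /t/ is a voiceless stop between vowels /a/ and /e/, so it voices to [d]. /fragpupopateg/ → fragpubobadeg.
Rule 2 (intervocalic spirantization): /b/ is a stop between vowels /u/ and /o/, so it spirantizes to the fricative [v]. /b/ is a stop between vowels /o/ and /a/, so it spirantizes to the fricative [v]. /d/ is a stop between vowels /a/ and /e/, so it spirantizes to the fricative [z]. /fragpubobadeg/ → fragpuvovazeg.
Rule 3 (regressive voicing assimilation): /g/ precedes the voiceless obstruent /p/, so it devoices to [k] by assimilation. /fragpuvovazeg/ → frakpuvovazeg.
Rule 4 (final devoicing): /g/ is a voiced stop in word-final position, so it devoices to [k]. /frakpuvovazeg/ → frakpuvovazek.

frakpuvovazek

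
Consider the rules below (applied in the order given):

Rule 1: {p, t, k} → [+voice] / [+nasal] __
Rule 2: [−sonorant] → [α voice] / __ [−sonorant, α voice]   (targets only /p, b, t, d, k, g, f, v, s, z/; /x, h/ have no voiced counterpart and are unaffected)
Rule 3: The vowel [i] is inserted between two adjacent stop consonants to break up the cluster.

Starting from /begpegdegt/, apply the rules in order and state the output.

Rule 1 (post-nasal voicing): no segment meets the environment; /begpegdegt/ is unchanged.
Rule 2 (regressive voicing assimilation): /g/ precedes the voiceless obstruent /p/, so it devoices to [k] by assimilation. /g/ precedes the voiceless obstruent /t/, so it devoices to [k] by assimilation. /begpegdegt/ → bekpegdekt.
Rule 3 (stop-cluster i-epenthesis): /k/ and /p/ form a stop–stop cluster, so [i] is inserted between them. /g/ and /d/ form a stop–stop cluster, so [i] is inserted between them. /k/ and /t/ form a stop–stop cluster, so [i] is inserted between them. /bekpegdekt/ → bekipegidekit.

bekipegidekit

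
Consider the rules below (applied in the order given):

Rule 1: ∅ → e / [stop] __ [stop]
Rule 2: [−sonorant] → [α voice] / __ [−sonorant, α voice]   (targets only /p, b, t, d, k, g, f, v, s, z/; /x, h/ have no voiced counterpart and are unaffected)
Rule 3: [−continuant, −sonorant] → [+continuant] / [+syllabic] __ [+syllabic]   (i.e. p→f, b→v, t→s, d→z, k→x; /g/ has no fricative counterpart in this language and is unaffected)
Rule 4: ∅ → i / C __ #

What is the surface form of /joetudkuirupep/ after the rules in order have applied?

joesuzexuirufepi

Rule 1 (stop-cluster e-epenthesis): /d/ and /k/ form a stop–stop cluster, so [e] is inserted between them. /joetudkuirupep/ → joetudekuirupep.
Rule 2 (regressive voicing assimilation): no segment meets the environment; /joetudekuirupep/ is unchanged.
Rule 3 (intervocalic spirantization): /t/ is a stop between vowels /e/ and /u/, so it spirantizes to the fricative [s]. /d/ is a stop between vowels /u/ and /e/, so it spirantizes to the fricative [z]. /k/ is a stop between vowels /e/ and /u/, so it spirantizes to the fricative [x]. /p/ is a stop between vowels /u/ and /e/, so it spirantizes to the fricative [f]. /joetudekuirupep/ → joesuzexuirufep.
Rule 4 (final i-epenthesis): the form ends in the consonant /p/, so [i] is inserted word-finally. /joesuzexuirufep/ → joesuzexuirufepi.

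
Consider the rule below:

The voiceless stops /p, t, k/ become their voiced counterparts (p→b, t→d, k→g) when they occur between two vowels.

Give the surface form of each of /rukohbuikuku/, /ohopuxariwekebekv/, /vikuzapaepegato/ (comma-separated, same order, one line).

/rukohbuikuku/: /k/ is a voiceless stop between vowels /u/ and /o/, so it voices to [g]. /k/ is a voiceless stop between vowels /i/ and /u/, so it voices to [g]. /k/ is a voiceless stop between vowels /u/ and /u/, so it voices to [g]. → [rugohbuigugu].
/ohopuxariwekebekv/: /p/ is a voiceless stop between vowels /o/ and /u/, so it voices to [b]. /k/ is a voiceless stop between vowels /e/ and /e/, so it voices to [g]. → [ohobuxariwegebekv].
/vikuzapaepegato/: /k/ is a voiceless stop between vowels /i/ and /u/, so it voices to [g]. /p/ is a voiceless stop between vowels /a/ and /a/, so it voices to [b]. /p/ is a voiceless stop between vowels /e/ and /e/, so it voices to [b]. /t/ is a voiceless stop between vowels /a/ and /o/, so it voices to [d]. → [viguzabaebegado].

rugohbuigugu, ohobuxariwegebekv, viguzabaebegado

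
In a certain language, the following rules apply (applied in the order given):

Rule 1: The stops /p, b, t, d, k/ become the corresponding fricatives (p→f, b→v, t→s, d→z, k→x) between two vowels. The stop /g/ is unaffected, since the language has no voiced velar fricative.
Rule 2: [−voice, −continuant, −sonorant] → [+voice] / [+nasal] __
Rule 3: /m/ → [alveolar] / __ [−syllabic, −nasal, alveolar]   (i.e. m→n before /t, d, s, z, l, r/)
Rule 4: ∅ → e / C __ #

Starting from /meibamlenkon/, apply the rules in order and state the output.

Rule 1 (intervocalic spirantization): /b/ is a stop between vowels /i/ and /a/, so it spirantizes to the fricative [v]. /meibamlenkon/ → meivamlenkon.
Rule 2 (post-nasal voicing): /k/ is a voiceless stop immediately after the nasal /n/, so it voices to [g]. /meivamlenkon/ → meivamlengon.
Rule 3 (nasal place assimilation): /m/ precedes the alveolar consonant /l/, so it assimilates in place to [n]. /meivamlengon/ → meivanlengon.
Rule 4 (final e-epenthesis): the form ends in the consonant /n/, so [e] is inserted word-finally. /meivanlengon/ → meivanlengone.

meivanlengone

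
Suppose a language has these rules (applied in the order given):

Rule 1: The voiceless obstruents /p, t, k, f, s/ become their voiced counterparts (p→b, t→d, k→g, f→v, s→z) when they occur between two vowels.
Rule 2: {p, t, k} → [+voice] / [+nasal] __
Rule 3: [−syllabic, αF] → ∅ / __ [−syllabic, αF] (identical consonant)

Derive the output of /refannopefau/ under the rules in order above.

revanobevau

Rule 1 (intervocalic voicing): /f/ is a voiceless obstruent between vowels /e/ and /a/, so it voices to [v]. /p/ is a voiceless obstruent between vowels /o/ and /e/, so it voices to [b]. /f/ is a voiceless obstruent between vowels /e/ and /a/, so it voices to [v]. /refannopefau/ → revannobevau.
Rule 2 (post-nasal voicing): no segment meets the environment; /revannobevau/ is unchanged.
Rule 3 (degemination): /nn/ is a geminate; the first /n/ deletes. /revannobevau/ → revanobevau.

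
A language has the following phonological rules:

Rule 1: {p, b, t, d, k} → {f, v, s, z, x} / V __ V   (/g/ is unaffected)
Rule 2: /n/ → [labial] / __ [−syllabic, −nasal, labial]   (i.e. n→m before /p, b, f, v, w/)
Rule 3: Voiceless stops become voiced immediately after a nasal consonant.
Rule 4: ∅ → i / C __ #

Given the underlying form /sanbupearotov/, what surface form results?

Rule 1 (intervocalic spirantization): /p/ is a stop between vowels /u/ and /e/, so it spirantizes to the fricative [f]. /t/ is a stop between vowels /o/ and /o/, so it spirantizes to the fricative [s]. /sanbupearotov/ → sanbufearosov.
Rule 2 (nasal place assimilation): /n/ precedes the labial consonant /b/, so it assimilates in place to [m]. /sanbufearosov/ → sambufearosov.
Rule 3 (post-nasal voicing): no segment meets the environment; /sambufearosov/ is unchanged.
Rule 4 (final i-epenthesis): the form ends in the consonant /v/, so [i] is inserted word-finally. /sambufearosov/ → sambufearosovi.

sambufearosovi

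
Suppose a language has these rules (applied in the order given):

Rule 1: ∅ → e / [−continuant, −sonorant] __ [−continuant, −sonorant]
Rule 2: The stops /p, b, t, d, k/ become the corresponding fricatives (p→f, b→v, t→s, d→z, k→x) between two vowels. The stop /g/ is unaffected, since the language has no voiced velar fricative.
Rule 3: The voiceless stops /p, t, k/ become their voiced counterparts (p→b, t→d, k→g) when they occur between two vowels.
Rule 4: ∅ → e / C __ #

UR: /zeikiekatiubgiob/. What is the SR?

Rule 1 (stop-cluster e-epenthesis): /b/ and /g/ form a stop–stop cluster, so [e] is inserted between them. /zeikiekatiubgiob/ → zeikiekatiubegiob.
Rule 2 (intervocalic spirantization): /k/ is a stop between vowels /i/ and /i/, so it spirantizes to the fricative [x]. /k/ is a stop between vowels /e/ and /a/, so it spirantizes to the fricative [x]. /t/ is a stop between vowels /a/ and /i/, so it spirantizes to the fricative [s]. /b/ is a stop between vowels /u/ and /e/, so it spirantizes to the fricative [v]. /zeikiekatiubegiob/ → zeixiexasiuvegiob.
Rule 3 (intervocalic voicing): no segment meets the environment; /zeixiexasiuvegiob/ is unchanged.
Rule 4 (final e-epenthesis): the form ends in the consonant /b/, so [e] is inserted word-finally. /zeixiexasiuvegiob/ → zeixiexasiuvegiobe.

zeixiexasiuvegiobe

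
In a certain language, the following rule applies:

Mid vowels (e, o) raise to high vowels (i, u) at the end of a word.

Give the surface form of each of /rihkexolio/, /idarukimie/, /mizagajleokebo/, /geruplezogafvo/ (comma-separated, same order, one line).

/rihkexolio/: /o/ is a mid vowel in word-final position, so it raises to [u]. → [rihkexoliu].
/idarukimie/: /e/ is a mid vowel in word-final position, so it raises to [i]. → [idarukimii].
/mizagajleokebo/: /o/ is a mid vowel in word-final position, so it raises to [u]. → [mizagajleokebu].
/geruplezogafvo/: /o/ is a mid vowel in word-final position, so it raises to [u]. → [geruplezogafvu].

rihkexoliu, idarukimii, mizagajleokebu, geruplezogafvu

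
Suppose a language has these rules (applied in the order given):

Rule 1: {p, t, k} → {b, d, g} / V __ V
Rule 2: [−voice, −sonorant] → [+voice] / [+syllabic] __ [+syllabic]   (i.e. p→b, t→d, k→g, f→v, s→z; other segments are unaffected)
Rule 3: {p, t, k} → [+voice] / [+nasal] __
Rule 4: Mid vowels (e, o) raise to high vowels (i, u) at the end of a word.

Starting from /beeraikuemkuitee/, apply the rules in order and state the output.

Rule 1 (intervocalic voicing): /k/ is a voiceless stop between vowels /i/ and /u/, so it voices to [g]. /t/ is a voiceless stop between vowels /i/ and /e/, so it voices to [d]. /beeraikuemkuitee/ → beeraiguemkuidee.
Rule 2 (intervocalic voicing): no segment meets the environment; /beeraiguemkuidee/ is unchanged.
Rule 3 (post-nasal voicing): /k/ is a voiceless stop immediately after the nasal /m/, so it voices to [g]. /beeraiguemkuidee/ → beeraiguemguidee.
Rule 4 (final vowel raising): /e/ is a mid vowel in word-final position, so it raises to [i]. /beeraiguemguidee/ → beeraiguemguidei.

beeraiguemguidei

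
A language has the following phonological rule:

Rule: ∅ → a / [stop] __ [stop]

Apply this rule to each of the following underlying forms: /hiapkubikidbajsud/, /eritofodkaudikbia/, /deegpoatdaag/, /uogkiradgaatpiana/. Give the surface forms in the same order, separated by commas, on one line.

hiapakubikidabajsud, eritofodakaudikabia, deegapoatadaag, uogakiradagaatapiana

/hiapkubikidbajsud/: /p/ and /k/ form a stop–stop cluster, so [a] is inserted between them. /d/ and /b/ form a stop–stop cluster, so [a] is inserted between them. → [hiapakubikidabajsud].
/eritofodkaudikbia/: /d/ and /k/ form a stop–stop cluster, so [a] is inserted between them. /k/ and /b/ form a stop–stop cluster, so [a] is inserted between them. → [eritofodakaudikabia].
/deegpoatdaag/: /g/ and /p/ form a stop–stop cluster, so [a] is inserted between them. /t/ and /d/ form a stop–stop cluster, so [a] is inserted between them. → [deegapoatadaag].
/uogkiradgaatpiana/: /g/ and /k/ form a stop–stop cluster, so [a] is inserted between them. /d/ and /g/ form a stop–stop cluster, so [a] is inserted between them. /t/ and /p/ form a stop–stop cluster, so [a] is inserted between them. → [uogakiradagaatapiana].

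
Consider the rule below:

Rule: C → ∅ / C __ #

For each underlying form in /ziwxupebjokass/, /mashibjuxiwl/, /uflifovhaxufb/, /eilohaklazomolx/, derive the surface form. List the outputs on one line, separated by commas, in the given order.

/ziwxupebjokass/: /s/ is the second consonant of a word-final cluster /ss/, so it deletes. → [ziwxupebjokas].
/mashibjuxiwl/: /l/ is the second consonant of a word-final cluster /wl/, so it deletes. → [mashibjuxiw].
/uflifovhaxufb/: /b/ is the second consonant of a word-final cluster /fb/, so it deletes. → [uflifovhaxuf].
/eilohaklazomolx/: /x/ is the second consonant of a word-final cluster /lx/, so it deletes. → [eilohaklazomol].

ziwxupebjokas, mashibjuxiw, uflifovhaxuf, eilohaklazomol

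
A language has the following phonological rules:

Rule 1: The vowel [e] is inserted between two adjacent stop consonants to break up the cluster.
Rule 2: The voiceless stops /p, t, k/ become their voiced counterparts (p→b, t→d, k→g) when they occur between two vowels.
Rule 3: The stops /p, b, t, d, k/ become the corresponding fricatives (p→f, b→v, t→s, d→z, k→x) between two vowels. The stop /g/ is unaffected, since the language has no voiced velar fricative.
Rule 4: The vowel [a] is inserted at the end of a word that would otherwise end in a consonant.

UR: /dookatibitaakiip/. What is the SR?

Rule 1 (stop-cluster e-epenthesis): no segment meets the environment; /dookatibitaakiip/ is unchanged.
Rule 2 (intervocalic voicing): /k/ is a voiceless stop between vowels /o/ and /a/, so it voices to [g]. /t/ is a voiceless stop between vowels /a/ and /i/, so it voices to [d]. /t/ is a voiceless stop between vowels /i/ and /a/, so it voices to [d]. /k/ is a voiceless stop between vowels /a/ and /i/, so it voices to [g]. /dookatibitaakiip/ → doogadibidaagiip.
Rule 3 (intervocalic spirantization): /d/ is a stop between vowels /a/ and /i/, so it spirantizes to the fricative [z]. /b/ is a stop between vowels /i/ and /i/, so it spirantizes to the fricative [v]. /d/ is a stop between vowels /i/ and /a/, so it spirantizes to the fricative [z]. /doogadibidaagiip/ → doogazivizaagiip.
Rule 4 (final a-epenthesis): the form ends in the consonant /p/, so [a] is inserted word-finally. /doogazivizaagiip/ → doogazivizaagiipa.

doogazivizaagiipa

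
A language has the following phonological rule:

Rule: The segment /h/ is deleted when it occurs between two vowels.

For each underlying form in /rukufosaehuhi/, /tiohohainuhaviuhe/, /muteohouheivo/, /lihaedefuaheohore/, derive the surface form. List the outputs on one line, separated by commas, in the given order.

rukufosaeui, tiooainuaviue, muteooueivo, liaedefuaeoore

/rukufosaehuhi/: /h/ occurs between vowels /e/ and /u/, so it deletes. /h/ occurs between vowels /u/ and /i/, so it deletes. → [rukufosaeui].
/tiohohainuhaviuhe/: /h/ occurs between vowels /o/ and /o/, so it deletes. /h/ occurs between vowels /o/ and /a/, so it deletes. /h/ occurs between vowels /u/ and /a/, so it deletes. /h/ occurs between vowels /u/ and /e/, so it deletes. → [tiooainuaviue].
/muteohouheivo/: /h/ occurs between vowels /o/ and /o/, so it deletes. /h/ occurs between vowels /u/ and /e/, so it deletes. → [muteooueivo].
/lihaedefuaheohore/: /h/ occurs between vowels /i/ and /a/, so it deletes. /h/ occurs between vowels /a/ and /e/, so it deletes. /h/ occurs between vowels /o/ and /o/, so it deletes. → [liaedefuaeoore].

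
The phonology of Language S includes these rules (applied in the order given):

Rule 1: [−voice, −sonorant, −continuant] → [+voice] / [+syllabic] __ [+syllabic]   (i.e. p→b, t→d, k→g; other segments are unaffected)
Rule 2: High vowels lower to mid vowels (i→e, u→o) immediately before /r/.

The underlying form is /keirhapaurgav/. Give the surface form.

keerhabaorgav

Rule 1 (intervocalic voicing): /p/ is a voiceless stop between vowels /a/ and /a/, so it voices to [b]. /keirhapaurgav/ → keirhabaurgav.
Rule 2 (pre-rhotic lowering): /i/ is a high vowel immediately before /r/, so it lowers to [e]. /u/ is a high vowel immediately before /r/, so it lowers to [o]. /keirhabaurgav/ → keerhabaorgav.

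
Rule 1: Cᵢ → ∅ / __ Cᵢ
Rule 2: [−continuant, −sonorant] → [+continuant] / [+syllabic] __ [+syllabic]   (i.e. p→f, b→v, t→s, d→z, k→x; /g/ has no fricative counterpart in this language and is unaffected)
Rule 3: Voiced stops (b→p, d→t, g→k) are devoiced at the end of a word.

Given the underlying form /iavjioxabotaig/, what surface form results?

iavjioxavosaik

Rule 1 (degemination): no segment meets the environment; /iavjioxabotaig/ is unchanged.
Rule 2 (intervocalic spirantization): /b/ is a stop between vowels /a/ and /o/, so it spirantizes to the fricative [v]. /t/ is a stop between vowels /o/ and /a/, so it spirantizes to the fricative [s]. /iavjioxabotaig/ → iavjioxavosaig.
Rule 3 (final devoicing): /g/ is a voiced stop in word-final position, so it devoices to [k]. /iavjioxavosaig/ → iavjioxavosaik.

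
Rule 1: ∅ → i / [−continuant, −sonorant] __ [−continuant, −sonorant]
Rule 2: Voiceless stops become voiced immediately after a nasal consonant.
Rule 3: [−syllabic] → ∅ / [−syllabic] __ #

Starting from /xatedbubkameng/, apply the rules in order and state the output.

xatedibubikamen

Rule 1 (stop-cluster i-epenthesis): /d/ and /b/ form a stop–stop cluster, so [i] is inserted between them. /b/ and /k/ form a stop–stop cluster, so [i] is inserted between them. /xatedbubkameng/ → xatedibubikameng.
Rule 2 (post-nasal voicing): no segment meets the environment; /xatedibubikameng/ is unchanged.
Rule 3 (final cluster simplification): /g/ is the second consonant of a word-final cluster /ng/, so it deletes. /xatedibubikameng/ → xatedibubikamen.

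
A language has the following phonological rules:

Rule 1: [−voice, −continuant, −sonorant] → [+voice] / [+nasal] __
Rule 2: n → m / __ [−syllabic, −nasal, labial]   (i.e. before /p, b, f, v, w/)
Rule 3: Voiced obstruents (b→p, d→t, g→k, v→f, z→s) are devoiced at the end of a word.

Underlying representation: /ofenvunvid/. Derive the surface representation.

ofemvumvit

Rule 1 (post-nasal voicing): no segment meets the environment; /ofenvunvid/ is unchanged.
Rule 2 (nasal place assimilation): /n/ precedes the labial consonant /v/, so it assimilates in place to [m]. /n/ precedes the labial consonant /v/, so it assimilates in place to [m]. /ofenvunvid/ → ofemvumvid.
Rule 3 (final devoicing): /d/ is a voiced obstruent in word-final position, so it devoices to [t]. /ofemvumvid/ → ofemvumvit.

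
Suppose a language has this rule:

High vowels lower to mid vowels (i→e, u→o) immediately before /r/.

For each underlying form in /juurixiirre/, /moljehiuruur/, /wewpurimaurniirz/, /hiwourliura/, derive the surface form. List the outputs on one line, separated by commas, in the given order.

/juurixiirre/: /u/ is a high vowel immediately before /r/, so it lowers to [o]. /i/ is a high vowel immediately before /r/, so it lowers to [e]. → [juorixierre].
/moljehiuruur/: /u/ is a high vowel immediately before /r/, so it lowers to [o]. /u/ is a high vowel immediately before /r/, so it lowers to [o]. → [moljehioruor].
/wewpurimaurniirz/: /u/ is a high vowel immediately before /r/, so it lowers to [o]. /u/ is a high vowel immediately before /r/, so it lowers to [o]. /i/ is a high vowel immediately before /r/, so it lowers to [e]. → [wewporimaornierz].
/hiwourliura/: /u/ is a high vowel immediately before /r/, so it lowers to [o]. /u/ is a high vowel immediately before /r/, so it lowers to [o]. → [hiwoorliora].

juorixierre, moljehioruor, wewporimaornierz, hiwoorliora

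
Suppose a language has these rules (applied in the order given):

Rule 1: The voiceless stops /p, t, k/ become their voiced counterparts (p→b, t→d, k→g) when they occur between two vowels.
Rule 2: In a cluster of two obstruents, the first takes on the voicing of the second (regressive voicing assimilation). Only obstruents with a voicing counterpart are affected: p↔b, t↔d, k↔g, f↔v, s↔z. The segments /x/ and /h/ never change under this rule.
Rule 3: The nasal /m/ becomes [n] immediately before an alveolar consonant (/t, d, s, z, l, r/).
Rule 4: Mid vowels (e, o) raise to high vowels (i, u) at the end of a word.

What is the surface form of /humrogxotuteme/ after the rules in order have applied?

hunrokxodudemi

Rule 1 (intervocalic voicing): /t/ is a voiceless stop between vowels /o/ and /u/, so it voices to [d]. /t/ is a voiceless stop between vowels /u/ and /e/, so it voices to [d]. /humrogxotuteme/ → humrogxodudeme.
Rule 2 (regressive voicing assimilation): /g/ precedes the voiceless obstruent /x/, so it devoices to [k] by assimilation. /humrogxodudeme/ → humrokxodudeme.
Rule 3 (nasal place assimilation): /m/ precedes the alveolar consonant /r/, so it assimilates in place to [n]. /humrokxodudeme/ → hunrokxodudeme.
Rule 4 (final vowel raising): /e/ is a mid vowel in word-final position, so it raises to [i]. /hunrokxodudeme/ → hunrokxodudemi.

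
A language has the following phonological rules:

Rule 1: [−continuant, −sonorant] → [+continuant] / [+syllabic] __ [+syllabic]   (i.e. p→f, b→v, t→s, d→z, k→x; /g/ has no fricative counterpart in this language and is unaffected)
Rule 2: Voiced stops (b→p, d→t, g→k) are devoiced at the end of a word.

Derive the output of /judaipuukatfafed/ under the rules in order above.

juzaifuuxatfafet

Rule 1 (intervocalic spirantization): /d/ is a stop between vowels /u/ and /a/, so it spirantizes to the fricative [z]. /p/ is a stop between vowels /i/ and /u/, so it spirantizes to the fricative [f]. /k/ is a stop between vowels /u/ and /a/, so it spirantizes to the fricative [x]. /judaipuukatfafed/ → juzaifuuxatfafed.
Rule 2 (final devoicing): /d/ is a voiced stop in word-final position, so it devoices to [t]. /juzaifuuxatfafed/ → juzaifuuxatfafet.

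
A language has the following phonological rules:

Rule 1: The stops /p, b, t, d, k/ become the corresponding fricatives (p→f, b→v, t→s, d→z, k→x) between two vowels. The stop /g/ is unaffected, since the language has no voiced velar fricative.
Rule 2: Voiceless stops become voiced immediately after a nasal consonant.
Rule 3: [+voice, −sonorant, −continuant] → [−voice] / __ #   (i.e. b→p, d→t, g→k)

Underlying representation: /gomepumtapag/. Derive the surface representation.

Rule 1 (intervocalic spirantization): /p/ is a stop between vowels /e/ and /u/, so it spirantizes to the fricative [f]. /p/ is a stop between vowels /a/ and /a/, so it spirantizes to the fricative [f]. /gomepumtapag/ → gomefumtafag.
Rule 2 (post-nasal voicing): /t/ is a voiceless stop immediately after the nasal /m/, so it voices to [d]. /gomefumtafag/ → gomefumdafag.
Rule 3 (final devoicing): /g/ is a voiced stop in word-final position, so it devoices to [k]. /gomefumdafag/ → gomefumdafak.

gomefumdafak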